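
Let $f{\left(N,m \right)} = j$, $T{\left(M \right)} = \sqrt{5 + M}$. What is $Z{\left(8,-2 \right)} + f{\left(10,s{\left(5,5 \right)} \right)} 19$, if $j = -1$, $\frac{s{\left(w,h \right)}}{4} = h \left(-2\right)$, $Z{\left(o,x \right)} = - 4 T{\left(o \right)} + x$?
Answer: $-21 - 4 \sqrt{13} \approx -35.422$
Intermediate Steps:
$Z{\left(o,x \right)} = x - 4 \sqrt{5 + o}$ ($Z{\left(o,x \right)} = - 4 \sqrt{5 + o} + x = x - 4 \sqrt{5 + o}$)
$s{\left(w,h \right)} = - 8 h$ ($s{\left(w,h \right)} = 4 h \left(-2\right) = 4 \left(- 2 h\right) = - 8 h$)
$f{\left(N,m \right)} = -1$
$Z{\left(8,-2 \right)} + f{\left(10,s{\left(5,5 \right)} \right)} 19 = \left(-2 - 4 \sqrt{5 + 8}\right) - 19 = \left(-2 - 4 \sqrt{13}\right) - 19 = -21 - 4 \sqrt{13}$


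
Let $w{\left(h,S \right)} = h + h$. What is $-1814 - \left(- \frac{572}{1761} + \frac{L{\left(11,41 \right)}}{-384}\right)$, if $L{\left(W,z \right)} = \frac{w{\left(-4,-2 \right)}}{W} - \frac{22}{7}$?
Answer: $- \frac{5246512653}{2892736} \approx -1813.7$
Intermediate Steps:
$w{\left(h,S \right)} = 2 h$
$L{\left(W,z \right)} = - \frac{22}{7} - \frac{8}{W}$ ($L{\left(W,z \right)} = \frac{2 \left(-4\right)}{W} - \frac{22}{7} = - \frac{8}{W} - \frac{22}{7} = - \frac{22}{7} - \frac{8}{W}$)
$-1814 - \left(- \frac{572}{1761} + \frac{L{\left(11,41 \right)}}{-384}\right) = -1814 - \left(- \frac{572}{1761} + \frac{- \frac{22}{7} - \frac{8}{11}}{-384}\right) = -1814 - \left(\left(-572\right) \frac{1}{1761} + \left(- \frac{22}{7} - \frac{8}{11}\right) \left(- \frac{1}{384}\right)\right) = -1814 - \left(- \frac{572}{1761} + \left(- \frac{22}{7} - \frac{8}{11}\right) \left(- \frac{1}{384}\right)\right) = -1814 - \left(- \frac{572}{1761} - - \frac{149}{14784}\right) = -1814 - \left(- \frac{572}{1761} + \frac{149}{14784}\right) = -1814 - - \frac{910451}{2892736} = -1814 + \frac{910451}{2892736} = - \frac{5246512653}{2892736}$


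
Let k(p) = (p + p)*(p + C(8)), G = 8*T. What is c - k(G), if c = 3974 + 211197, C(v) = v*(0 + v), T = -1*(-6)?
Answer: 204419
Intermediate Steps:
T = 6
C(v) = v² (C(v) = v*v = v²)
c = 215171
G = 48 (G = 8*6 = 48)
k(p) = 2*p*(64 + p) (k(p) = (p + p)*(p + 8²) = (2*p)*(p + 64) = (2*p)*(64 + p) = 2*p*(64 + p))
c - k(G) = 215171 - 2*48*(64 + 48) = 215171 - 2*48*112 = 215171 - 1*10752 = 215171 - 10752 = 204419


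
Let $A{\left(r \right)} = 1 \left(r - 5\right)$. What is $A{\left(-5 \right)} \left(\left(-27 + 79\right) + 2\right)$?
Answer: $-540$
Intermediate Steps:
$A{\left(r \right)} = -5 + r$ ($A{\left(r \right)} = 1 \left(-5 + r\right) = -5 + r$)
$A{\left(-5 \right)} \left(\left(-27 + 79\right) + 2\right) = \left(-5 - 5\right) \left(\left(-27 + 79\right) + 2\right) = - 10 \left(52 + 2\right) = \left(-10\right) 54 = -540$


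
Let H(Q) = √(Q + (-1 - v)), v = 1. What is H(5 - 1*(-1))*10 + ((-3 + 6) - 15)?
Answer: 8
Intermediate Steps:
H(Q) = √(-2 + Q) (H(Q) = √(Q + (-1 - 1*1)) = √(Q + (-1 - 1)) = √(Q - 2) = √(-2 + Q))
H(5 - 1*(-1))*10 + ((-3 + 6) - 15) = √(-2 + (5 - 1*(-1)))*10 + ((-3 + 6) - 15) = √(-2 + (5 + 1))*10 + (3 - 15) = √(-2 + 6)*10 - 12 = √4*10 - 12 = 2*10 - 12 = 20 - 12 = 8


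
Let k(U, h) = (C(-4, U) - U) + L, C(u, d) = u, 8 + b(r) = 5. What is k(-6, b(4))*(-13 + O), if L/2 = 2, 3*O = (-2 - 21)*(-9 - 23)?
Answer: 1394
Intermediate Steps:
O = 736/3 (O = ((-2 - 21)*(-9 - 23))/3 = (-23*(-32))/3 = (1/3)*736 = 736/3 ≈ 245.33)
b(r) = -3 (b(r) = -8 + 5 = -3)
L = 4 (L = 2*2 = 4)
k(U, h) = -U (k(U, h) = (-4 - U) + 4 = -U)
k(-6, b(4))*(-13 + O) = (-1*(-6))*(-13 + 736/3) = 6*(697/3) = 1394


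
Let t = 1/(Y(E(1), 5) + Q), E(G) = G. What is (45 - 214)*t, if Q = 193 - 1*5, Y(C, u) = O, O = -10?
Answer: -169/178 ≈ -0.94944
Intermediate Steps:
Y(C, u) = -10
Q = 188 (Q = 193 - 5 = 188)
t = 1/178 (t = 1/(-10 + 188) = 1/178 ≈ 0.0056180)
(45 - 214)*t = (45 - 214)*(1/178) = -169*1/178 = -169/178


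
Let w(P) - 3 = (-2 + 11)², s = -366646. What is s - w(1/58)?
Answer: -366730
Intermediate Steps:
w(P) = 84 (w(P) = 3 + (-2 + 11)² = 3 + 9² = 3 + 81 = 84)
s - w(1/58) = -366646 - 1*84 = -366646 - 84 = -366730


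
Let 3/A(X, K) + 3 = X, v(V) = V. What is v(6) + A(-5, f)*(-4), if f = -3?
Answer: 15/2 ≈ 7.5000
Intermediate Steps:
A(X, K) = 3/(-3 + X)
v(6) + A(-5, f)*(-4) = 6 + (3/(-3 - 5))*(-4) = 6 + (3/(-8))*(-4) = 6 + (3*(-⅛))*(-4) = 6 - 3/8*(-4) = 6 + 3/2 = 15/2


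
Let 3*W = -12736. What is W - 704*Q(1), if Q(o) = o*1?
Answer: -14848/3 ≈ -4949.3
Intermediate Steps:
Q(o) = o
W = -12736/3 (W = (1/3)*(-12736) = -12736/3 ≈ -4245.3)
W - 704*Q(1) = -12736/3 - 704*1 = -12736/3 - 704 = -14848/3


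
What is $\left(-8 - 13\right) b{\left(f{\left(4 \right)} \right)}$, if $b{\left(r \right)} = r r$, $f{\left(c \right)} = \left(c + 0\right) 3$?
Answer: $-3024$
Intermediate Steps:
$f{\left(c \right)} = 3 c$ ($f{\left(c \right)} = c 3 = 3 c$)
$b{\left(r \right)} = r^{2}$
$\left(-8 - 13\right) b{\left(f{\left(4 \right)} \right)} = \left(-8 - 13\right) \left(3 \cdot 4\right)^{2} = - 21 \cdot 12^{2} = \left(-21\right) 144 = -3024$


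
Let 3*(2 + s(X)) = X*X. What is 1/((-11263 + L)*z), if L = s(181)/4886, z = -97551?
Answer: 4886/5367265742583 ≈ 9.1033e-10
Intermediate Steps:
s(X) = -2 + X**2/3 (s(X) = -2 + (X*X)/3 = -2 + X**2/3)
L = 32755/14658 (L = (-2 + (1/3)*181**2)/4886 = (-2 + (1/3)*32761)*(1/4886) = (-2 + 32761/3)*(1/4886) = (32755/3)*(1/4886) = 32755/14658 ≈ 2.2346)
1/((-11263 + L)*z) = 1/((-11263 + 32755/14658)*(-97551)) = -1/97551/(-165060299/14658) = -14658/165060299*(-1/97551) = 4886/5367265742583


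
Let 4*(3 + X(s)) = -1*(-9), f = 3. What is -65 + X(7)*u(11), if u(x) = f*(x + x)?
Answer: -229/2 ≈ -114.50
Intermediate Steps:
X(s) = -¾ (X(s) = -3 + (-1*(-9))/4 = -3 + (¼)*9 = -3 + 9/4 = -¾)
u(x) = 6*x (u(x) = 3*(x + x) = 3*(2*x) = 6*x)
-65 + X(7)*u(11) = -65 - 9*11/2 = -65 - ¾*66 = -65 - 99/2 = -229/2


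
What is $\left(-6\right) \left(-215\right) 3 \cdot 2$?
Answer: $7740$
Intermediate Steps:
$\left(-6\right) \left(-215\right) 3 \cdot 2 = 1290 \cdot 6 = 7740$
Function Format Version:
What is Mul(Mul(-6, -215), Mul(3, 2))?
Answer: 7740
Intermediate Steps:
Mul(Mul(-6, -215), Mul(3, 2)) = Mul(1290, 6) = 7740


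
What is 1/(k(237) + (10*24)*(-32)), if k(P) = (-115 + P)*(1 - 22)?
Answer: -1/10242 ≈ -9.7637e-5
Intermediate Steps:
k(P) = 2415 - 21*P (k(P) = (-115 + P)*(-21) = 2415 - 21*P)
1/(k(237) + (10*24)*(-32)) = 1/((2415 - 21*237) + (10*24)*(-32)) = 1/((2415 - 4977) + 240*(-32)) = 1/(-2562 - 7680) = 1/(-10242) = -1/10242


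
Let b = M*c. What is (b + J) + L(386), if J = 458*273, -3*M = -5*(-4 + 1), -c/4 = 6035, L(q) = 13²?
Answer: 245903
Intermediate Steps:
L(q) = 169
c = -24140 (c = -4*6035 = -24140)
M = -5 (M = -(-5)*(-4 + 1)/3 = -(-5)*(-3)/3 = -⅓*15 = -5)
b = 120700 (b = -5*(-24140) = 120700)
J = 125034
(b + J) + L(386) = (120700 + 125034) + 169 = 245734 + 169 = 245903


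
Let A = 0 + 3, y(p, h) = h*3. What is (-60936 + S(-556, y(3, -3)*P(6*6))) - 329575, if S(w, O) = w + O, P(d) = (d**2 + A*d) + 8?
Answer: -403775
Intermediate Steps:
y(p, h) = 3*h
A = 3
P(d) = 8 + d**2 + 3*d (P(d) = (d**2 + 3*d) + 8 = 8 + d**2 + 3*d)
S(w, O) = O + w
(-60936 + S(-556, y(3, -3)*P(6*6))) - 329575 = (-60936 + ((3*(-3))*(8 + (6*6)**2 + 3*(6*6)) - 556)) - 329575 = (-60936 + (-9*(8 + 36**2 + 3*36) - 556)) - 329575 = (-60936 + (-9*(8 + 1296 + 108) - 556)) - 329575 = (-60936 + (-9*1412 - 556)) - 329575 = (-60936 + (-12708 - 556)) - 329575 = (-60936 - 13264) - 329575 = -74200 - 329575 = -403775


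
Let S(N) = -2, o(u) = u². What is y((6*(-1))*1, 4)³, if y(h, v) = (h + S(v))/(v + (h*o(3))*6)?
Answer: 1/64000 ≈ 1.5625e-5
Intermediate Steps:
y(h, v) = (-2 + h)/(v + 54*h) (y(h, v) = (h - 2)/(v + (h*3²)*6) = (-2 + h)/(v + (h*9)*6) = (-2 + h)/(v + (9*h)*6) = (-2 + h)/(v + 54*h))
y((6*(-1))*1, 4)³ = ((-2 + (6*(-1))*1)/(4 + 54*((6*(-1))*1)))³ = ((-2 - 6*1)/(4 + 54*(-6*1)))³ = ((-2 - 6)/(4 + 54*(-6)))³ = (-8/(4 - 324))³ = (-8/(-320))³ = (-1/320*(-8))³ = (1/40)³ = 1/64000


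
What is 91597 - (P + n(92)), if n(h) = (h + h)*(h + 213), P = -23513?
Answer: 58990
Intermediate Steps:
n(h) = 2*h*(213 + h) (n(h) = (2*h)*(213 + h) = 2*h*(213 + h))
91597 - (P + n(92)) = 91597 - (-23513 + 2*92*(213 + 92)) = 91597 - (-23513 + 2*92*305) = 91597 - (-23513 + 56120) = 91597 - 1*32607 = 91597 - 32607 = 58990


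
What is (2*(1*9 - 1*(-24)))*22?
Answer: 1452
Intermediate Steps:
(2*(1*9 - 1*(-24)))*22 = (2*(9 + 24))*22 = (2*33)*22 = 66*22 = 1452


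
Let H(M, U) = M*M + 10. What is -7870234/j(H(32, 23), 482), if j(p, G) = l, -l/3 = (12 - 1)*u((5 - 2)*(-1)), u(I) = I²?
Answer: 7870234/297 ≈ 26499.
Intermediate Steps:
H(M, U) = 10 + M² (H(M, U) = M² + 10 = 10 + M²)
l = -297 (l = -3*(12 - 1)*((5 - 2)*(-1))² = -33*(3*(-1))² = -33*(-3)² = -33*9 = -3*99 = -297)
j(p, G) = -297
-7870234/j(H(32, 23), 482) = -7870234/(-297) = -7870234*(-1/297) = 7870234/297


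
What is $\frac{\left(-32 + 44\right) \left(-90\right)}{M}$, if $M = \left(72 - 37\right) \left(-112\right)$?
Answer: $\frac{27}{98} \approx 0.27551$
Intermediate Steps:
$M = -3920$ ($M = 35 \left(-112\right) = -3920$)
$\frac{\left(-32 + 44\right) \left(-90\right)}{M} = \frac{\left(-32 + 44\right) \left(-90\right)}{-3920} = 12 \left(-90\right) \left(- \frac{1}{3920}\right) = \left(-1080\right) \left(- \frac{1}{3920}\right) = \frac{27}{98}$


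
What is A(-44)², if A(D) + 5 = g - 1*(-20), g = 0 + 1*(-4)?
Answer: 121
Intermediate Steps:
g = -4 (g = 0 - 4 = -4)
A(D) = 11 (A(D) = -5 + (-4 - 1*(-20)) = -5 + (-4 + 20) = -5 + 16 = 11)
A(-44)² = 11² = 121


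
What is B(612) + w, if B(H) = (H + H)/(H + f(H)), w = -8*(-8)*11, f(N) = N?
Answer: 705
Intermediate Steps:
w = 704 (w = 64*11 = 704)
B(H) = 1 (B(H) = (H + H)/(H + H) = (2*H)/((2*H)) = (2*H)*(1/(2*H)) = 1)
B(612) + w = 1 + 704 = 705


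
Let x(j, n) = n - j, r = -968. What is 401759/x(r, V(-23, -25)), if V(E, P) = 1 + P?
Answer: 401759/944 ≈ 425.59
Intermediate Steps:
401759/x(r, V(-23, -25)) = 401759/((1 - 25) - 1*(-968)) = 401759/(-24 + 968) = 401759/944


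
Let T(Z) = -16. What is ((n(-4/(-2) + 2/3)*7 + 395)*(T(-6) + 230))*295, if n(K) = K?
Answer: 78344330/3 ≈ 2.6115e+7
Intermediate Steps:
((n(-4/(-2) + 2/3)*7 + 395)*(T(-6) + 230))*295 = (((-4/(-2) + 2/3)*7 + 395)*(-16 + 230))*295 = (((-4*(-1/2) + 2*(1/3))*7 + 395)*214)*295 = (((2 + 2/3)*7 + 395)*214)*295 = (((8/3)*7 + 395)*214)*295 = ((56/3 + 395)*214)*295 = ((1241/3)*214)*295 = (265574/3)*295 = 78344330/3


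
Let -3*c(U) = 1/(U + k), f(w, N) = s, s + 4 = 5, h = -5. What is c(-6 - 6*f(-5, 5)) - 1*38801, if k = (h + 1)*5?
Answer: -3724895/96 ≈ -38801.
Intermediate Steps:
s = 1 (s = -4 + 5 = 1)
f(w, N) = 1
k = -20 (k = (-5 + 1)*5 = -4*5 = -20)
c(U) = -1/(3*(-20 + U)) (c(U) = -1/(3*(U - 20)) = -1/(3*(-20 + U)))
c(-6 - 6*f(-5, 5)) - 1*38801 = -1/(-60 + 3*(-6 - 6*1)) - 1*38801 = -1/(-60 + 3*(-6 - 6)) - 38801 = -1/(-60 + 3*(-12)) - 38801 = -1/(-60 - 36) - 38801 = -1/(-96) - 38801 = -1*(-1/96) - 38801 = 1/96 - 38801 = -3724895/96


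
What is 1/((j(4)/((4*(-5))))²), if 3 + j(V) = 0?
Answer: 400/9 ≈ 44.444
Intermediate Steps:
j(V) = -3 (j(V) = -3 + 0 = -3)
1/((j(4)/((4*(-5))))²) = 1/((-3/(4*(-5)))²) = 1/((-3/(-20))²) = 1/((-3*(-1/20))²) = 1/((3/20)²) = 1/(9/400) = 400/9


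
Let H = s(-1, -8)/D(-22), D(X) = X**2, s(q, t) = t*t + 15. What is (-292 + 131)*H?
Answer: -12719/484 ≈ -26.279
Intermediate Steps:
s(q, t) = 15 + t**2 (s(q, t) = t**2 + 15 = 15 + t**2)
H = 79/484 (H = (15 + (-8)**2)/((-22)**2) = (15 + 64)/484 = 79*(1/484) = 79/484 ≈ 0.16322)
(-292 + 131)*H = (-292 + 131)*(79/484) = -161*79/484 = -12719/484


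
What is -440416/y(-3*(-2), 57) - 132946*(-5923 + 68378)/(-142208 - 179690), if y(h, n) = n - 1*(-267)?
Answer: 318556139719/13036869 ≈ 24435.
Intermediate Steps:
y(h, n) = 267 + n (y(h, n) = n + 267 = 267 + n)
-440416/y(-3*(-2), 57) - 132946*(-5923 + 68378)/(-142208 - 179690) = -440416/(267 + 57) - 132946*(-5923 + 68378)/(-142208 - 179690) = -440416/324 - 132946/((-321898/62455)) = -440416*1/324 - 132946/((-321898*1/62455)) = -110104/81 - 132946/(-321898/62455) = -110104/81 - 132946*(-62455/321898) = -110104/81 + 4151571215/160949 = 318556139719/13036869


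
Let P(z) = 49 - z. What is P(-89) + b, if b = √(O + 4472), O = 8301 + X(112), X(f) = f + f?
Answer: 138 + √12997 ≈ 252.00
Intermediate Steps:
X(f) = 2*f
O = 8525 (O = 8301 + 2*112 = 8301 + 224 = 8525)
b = √12997 (b = √(8525 + 4472) = √12997 ≈ 114.00)
P(-89) + b = (49 - 1*(-89)) + √12997 = (49 + 89) + √12997 = 138 + √12997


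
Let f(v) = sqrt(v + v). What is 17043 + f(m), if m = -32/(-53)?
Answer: 17043 + 8*sqrt(53)/53 ≈ 17044.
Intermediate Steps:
m = 32/53 (m = -32*(-1/53) = 32/53 ≈ 0.60377)
f(v) = sqrt(2)*sqrt(v) (f(v) = sqrt(2*v) = sqrt(2)*sqrt(v))
17043 + f(m) = 17043 + sqrt(2)*sqrt(32/53) = 17043 + sqrt(2)*(4*sqrt(106)/53) = 17043 + 8*sqrt(53)/53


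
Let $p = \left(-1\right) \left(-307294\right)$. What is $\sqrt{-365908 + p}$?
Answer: $i \sqrt{58614} \approx 242.1 i$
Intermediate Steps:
$p = 307294$
$\sqrt{-365908 + p} = \sqrt{-365908 + 307294} = \sqrt{-58614} = i \sqrt{58614}$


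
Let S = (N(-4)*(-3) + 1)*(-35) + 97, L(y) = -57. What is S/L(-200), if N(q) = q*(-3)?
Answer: -1322/57 ≈ -23.193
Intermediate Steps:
N(q) = -3*q
S = 1322 (S = (-3*(-4)*(-3) + 1)*(-35) + 97 = (12*(-3) + 1)*(-35) + 97 = (-36 + 1)*(-35) + 97 = -35*(-35) + 97 = 1225 + 97 = 1322)
S/L(-200) = 1322/(-57) = 1322*(-1/57) = -1322/57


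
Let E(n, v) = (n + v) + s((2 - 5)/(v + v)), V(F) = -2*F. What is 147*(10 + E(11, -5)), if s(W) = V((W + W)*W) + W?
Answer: 117159/50 ≈ 2343.2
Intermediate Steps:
s(W) = W - 4*W² (s(W) = -2*(W + W)*W + W = -2*2*W*W + W = -4*W² + W = W - 4*W²)
E(n, v) = n + v - 3*(1 + 6/v)/(2*v) (E(n, v) = (n + v) + ((2 - 5)/(v + v))*(1 - 4*(2 - 5)/(v + v)) = (n + v) + (-3*1/(2*v))*(1 - (-12)/(2*v)) = (n + v) + (-3/(2*v))*(1 - (-12)*1/(2*v)) = (n + v) + (-3/(2*v))*(1 - (-6)/v) = (n + v) + (-3/(2*v))*(1 + 6/v) = (n + v) - 3*(1 + 6/v)/(2*v) = n + v - 3*(1 + 6/v)/(2*v))
147*(10 + E(11, -5)) = 147*(10 + (11 - 5 - 9/(-5)² - 3/2/(-5))) = 147*(10 + (11 - 5 - 9*1/25 - 3/2*(-⅕))) = 147*(10 + (11 - 5 - 9/25 + 3/10)) = 147*(10 + 297/50) = 147*(797/50) = 117159/50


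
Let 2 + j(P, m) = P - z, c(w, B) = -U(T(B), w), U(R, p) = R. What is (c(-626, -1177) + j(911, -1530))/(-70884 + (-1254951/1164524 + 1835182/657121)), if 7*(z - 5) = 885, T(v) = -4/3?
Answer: -12516919050083228/1139070994876706619 ≈ -0.010989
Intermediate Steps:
T(v) = -4/3 (T(v) = -4*1/3 = -4/3)
z = 920/7 (z = 5 + (1/7)*885 = 5 + 885/7 = 920/7 ≈ 131.43)
c(w, B) = 4/3 (c(w, B) = -1*(-4/3) = 4/3)
j(P, m) = -934/7 + P (j(P, m) = -2 + (P - 1*920/7) = -2 + (P - 920/7) = -2 + (-920/7 + P) = -934/7 + P)
(c(-626, -1177) + j(911, -1530))/(-70884 + (-1254951/1164524 + 1835182/657121)) = (4/3 + (-934/7 + 911))/(-70884 + (-1254951/1164524 + 1835182/657121)) = (4/3 + 5443/7)/(-70884 + (-1254951*1/1164524 + 1835182*(1/657121))) = 16357/(21*(-70884 + (-1254951/1164524 + 1835182/657121))) = 16357/(21*(-70884 + 1312458827297/765233175404)) = 16357/(21*(-54241475946509839/765233175404)) = (16357/21)*(-765233175404/54241475946509839) = -12516919050083228/1139070994876706619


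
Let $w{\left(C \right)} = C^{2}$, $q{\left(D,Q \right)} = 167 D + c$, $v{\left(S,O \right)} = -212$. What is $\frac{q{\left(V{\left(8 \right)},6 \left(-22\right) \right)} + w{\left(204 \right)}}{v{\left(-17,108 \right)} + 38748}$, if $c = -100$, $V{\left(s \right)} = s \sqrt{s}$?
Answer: $\frac{10379}{9634} + \frac{334 \sqrt{2}}{4817} \approx 1.1754$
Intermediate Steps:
$V{\left(s \right)} = s^{\frac{3}{2}}$
$q{\left(D,Q \right)} = -100 + 167 D$ ($q{\left(D,Q \right)} = 167 D - 100 = -100 + 167 D$)
$\frac{q{\left(V{\left(8 \right)},6 \left(-22\right) \right)} + w{\left(204 \right)}}{v{\left(-17,108 \right)} + 38748} = \frac{\left(-100 + 167 \cdot 8^{\frac{3}{2}}\right) + 204^{2}}{-212 + 38748} = \frac{\left(-100 + 167 \cdot 16 \sqrt{2}\right) + 41616}{38536} = \left(\left(-100 + 2672 \sqrt{2}\right) + 41616\right) \frac{1}{38536} = \left(41516 + 2672 \sqrt{2}\right) \frac{1}{38536} = \frac{10379}{9634} + \frac{334 \sqrt{2}}{4817}$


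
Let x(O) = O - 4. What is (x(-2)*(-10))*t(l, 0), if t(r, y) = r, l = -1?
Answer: -60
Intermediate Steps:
x(O) = -4 + O
(x(-2)*(-10))*t(l, 0) = ((-4 - 2)*(-10))*(-1) = -6*(-10)*(-1) = 60*(-1) = -60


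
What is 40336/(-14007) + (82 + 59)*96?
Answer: 189558416/14007 ≈ 13533.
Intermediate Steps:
40336/(-14007) + (82 + 59)*96 = 40336*(-1/14007) + 141*96 = -40336/14007 + 13536 = 189558416/14007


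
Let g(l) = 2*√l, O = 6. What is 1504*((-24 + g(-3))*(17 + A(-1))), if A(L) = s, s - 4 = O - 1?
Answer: -938496 + 78208*I*√3 ≈ -9.385e+5 + 1.3546e+5*I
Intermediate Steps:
s = 9 (s = 4 + (6 - 1) = 4 + 5 = 9)
A(L) = 9
1504*((-24 + g(-3))*(17 + A(-1))) = 1504*((-24 + 2*√(-3))*(17 + 9)) = 1504*((-24 + 2*(I*√3))*26) = 1504*((-24 + 2*I*√3)*26) = 1504*(-624 + 52*I*√3) = -938496 + 78208*I*√3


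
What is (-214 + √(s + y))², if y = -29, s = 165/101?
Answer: 4622632/101 - 856*I*√69791/101 ≈ 45769.0 - 2239.0*I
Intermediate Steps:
s = 165/101 (s = 165*(1/101) = 165/101 ≈ 1.6337)
(-214 + √(s + y))² = (-214 + √(165/101 - 29))² = (-214 + √(-2764/101))² = (-214 + 2*I*√69791/101)²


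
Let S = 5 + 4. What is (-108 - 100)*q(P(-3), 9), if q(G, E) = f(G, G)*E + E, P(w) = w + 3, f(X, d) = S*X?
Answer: -1872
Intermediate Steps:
S = 9
f(X, d) = 9*X
P(w) = 3 + w
q(G, E) = E + 9*E*G (q(G, E) = (9*G)*E + E = 9*E*G + E = E + 9*E*G)
(-108 - 100)*q(P(-3), 9) = (-108 - 100)*(9*(1 + 9*(3 - 3))) = -1872*(1 + 9*0) = -1872*(1 + 0) = -1872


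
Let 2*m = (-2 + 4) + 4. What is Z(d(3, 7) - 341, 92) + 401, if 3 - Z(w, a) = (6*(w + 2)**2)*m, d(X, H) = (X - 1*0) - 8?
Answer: -2129644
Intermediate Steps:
d(X, H) = -8 + X (d(X, H) = (X + 0) - 8 = X - 8 = -8 + X)
m = 3 (m = ((-2 + 4) + 4)/2 = (2 + 4)/2 = (1/2)*6 = 3)
Z(w, a) = 3 - 18*(2 + w)**2 (Z(w, a) = 3 - 6*(w + 2)**2*3 = 3 - 6*(2 + w)**2*3 = 3 - 18*(2 + w)**2)
Z(d(3, 7) - 341, 92) + 401 = (3 - 18*(2 + ((-8 + 3) - 341))**2) + 401 = (3 - 18*(2 + (-5 - 341))**2) + 401 = (3 - 18*(2 - 346)**2) + 401 = (3 - 18*(-344)**2) + 401 = (3 - 18*118336) + 401 = (3 - 2130048) + 401 = -2130045 + 401 = -2129644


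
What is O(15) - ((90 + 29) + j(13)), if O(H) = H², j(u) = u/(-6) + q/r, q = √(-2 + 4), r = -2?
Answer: 649/6 + √2/2 ≈ 108.87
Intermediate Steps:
q = √2 ≈ 1.4142
j(u) = -√2/2 - u/6 (j(u) = u/(-6) + √2/(-2) = u*(-⅙) + √2*(-½) = -u/6 - √2/2 = -√2/2 - u/6)
O(15) - ((90 + 29) + j(13)) = 15² - ((90 + 29) + (-√2/2 - ⅙*13)) = 225 - (119 + (-√2/2 - 13/6)) = 225 - (119 + (-13/6 - √2/2)) = 225 - (701/6 - √2/2) = 225 + (-701/6 + √2/2) = 649/6 + √2/2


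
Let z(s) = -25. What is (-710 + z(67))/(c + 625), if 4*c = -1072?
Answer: -35/17 ≈ -2.0588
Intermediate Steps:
c = -268 (c = (¼)*(-1072) = -268)
(-710 + z(67))/(c + 625) = (-710 - 25)/(-268 + 625) = -735/357 = -735*1/357 = -35/17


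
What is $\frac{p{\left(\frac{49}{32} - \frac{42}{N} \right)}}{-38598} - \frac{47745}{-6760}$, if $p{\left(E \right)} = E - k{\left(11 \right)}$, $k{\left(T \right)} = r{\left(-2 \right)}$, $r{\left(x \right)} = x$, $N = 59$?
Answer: $\frac{86982163685}{12315541056} \approx 7.0628$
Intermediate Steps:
$k{\left(T \right)} = -2$
$p{\left(E \right)} = 2 + E$ ($p{\left(E \right)} = E - -2 = E + 2 = 2 + E$)
$\frac{p{\left(\frac{49}{32} - \frac{42}{N} \right)}}{-38598} - \frac{47745}{-6760} = \frac{2 + \left(\frac{49}{32} - \frac{42}{59}\right)}{-38598} - \frac{47745}{-6760} = \left(2 + \left(49 \cdot \frac{1}{32} - \frac{42}{59}\right)\right) \left(- \frac{1}{38598}\right) - - \frac{9549}{1352} = \left(2 + \left(\frac{49}{32} - \frac{42}{59}\right)\right) \left(- \frac{1}{38598}\right) + \frac{9549}{1352} = \left(2 + \frac{1547}{1888}\right) \left(- \frac{1}{38598}\right) + \frac{9549}{1352} = \frac{5323}{1888} \left(- \frac{1}{38598}\right) + \frac{9549}{1352} = - \frac{5323}{72873024} + \frac{9549}{1352} = \frac{86982163685}{12315541056}$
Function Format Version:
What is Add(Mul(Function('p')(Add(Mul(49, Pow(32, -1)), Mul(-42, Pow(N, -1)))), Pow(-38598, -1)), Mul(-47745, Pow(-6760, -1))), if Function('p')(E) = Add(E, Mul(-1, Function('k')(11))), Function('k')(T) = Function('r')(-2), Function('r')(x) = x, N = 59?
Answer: Rational(86982163685, 12315541056) ≈ 7.0628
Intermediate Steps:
Function('k')(T) = -2
Function('p')(E) = Add(2, E) (Function('p')(E) = Add(E, Mul(-1, -2)) = Add(E, 2) = Add(2, E))
Add(Mul(Function('p')(Add(Mul(49, Pow(32, -1)), Mul(-42, Pow(N, -1)))), Pow(-38598, -1)), Mul(-47745, Pow(-6760, -1))) = Add(Mul(Add(2, Add(Mul(49, Pow(32, -1)), Mul(-42, Pow(59, -1)))), Pow(-38598, -1)), Mul(-47745, Pow(-6760, -1))) = Add(Mul(Add(2, Add(Mul(49, Rational(1, 32)), Mul(-42, Rational(1, 59)))), Rational(-1, 38598)), Mul(-47745, Rational(-1, 6760))) = Add(Mul(Add(2, Add(Rational(49, 32), Rational(-42, 59))), Rational(-1, 38598)), Rational(9549, 1352)) = Add(Mul(Add(2, Rational(1547, 1888)), Rational(-1, 38598)), Rational(9549, 1352)) = Add(Mul(Rational(5323, 1888), Rational(-1, 38598)), Rational(9549, 1352)) = Add(Rational(-5323, 72873024), Rational(9549, 1352)) = Rational(86982163685, 12315541056)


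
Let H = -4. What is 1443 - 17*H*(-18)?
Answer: 219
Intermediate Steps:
1443 - 17*H*(-18) = 1443 - 17*(-4)*(-18) = 1443 + 68*(-18) = 1443 - 1224 = 219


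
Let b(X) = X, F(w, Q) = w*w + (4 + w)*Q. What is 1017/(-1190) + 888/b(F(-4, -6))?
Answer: 32514/595 ≈ 54.645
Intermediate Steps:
F(w, Q) = w**2 + Q*(4 + w)
1017/(-1190) + 888/b(F(-4, -6)) = 1017/(-1190) + 888/((-4)**2 + 4*(-6) - 6*(-4)) = 1017*(-1/1190) + 888/(16 - 24 + 24) = -1017/1190 + 888/16 = -1017/1190 + 888*(1/16) = -1017/1190 + 111/2 = 32514/595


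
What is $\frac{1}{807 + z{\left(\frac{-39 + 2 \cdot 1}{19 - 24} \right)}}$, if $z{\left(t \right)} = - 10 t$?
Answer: $\frac{1}{733} \approx 0.0013643$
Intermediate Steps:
$\frac{1}{807 + z{\left(\frac{-39 + 2 \cdot 1}{19 - 24} \right)}} = \frac{1}{807 - 10 \frac{-39 + 2 \cdot 1}{19 - 24}} = \frac{1}{807 - 10 \frac{-39 + 2}{-5}} = \frac{1}{807 - 10 \left(\left(-37\right) \left(- \frac{1}{5}\right)\right)} = \frac{1}{807 - 74} = \frac{1}{733}$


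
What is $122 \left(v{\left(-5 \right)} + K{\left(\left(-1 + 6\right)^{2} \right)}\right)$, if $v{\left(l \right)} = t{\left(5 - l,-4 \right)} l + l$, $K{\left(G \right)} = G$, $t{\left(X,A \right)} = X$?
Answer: $-3660$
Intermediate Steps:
$v{\left(l \right)} = l + l \left(5 - l\right)$ ($v{\left(l \right)} = \left(5 - l\right) l + l = l \left(5 - l\right) + l = l + l \left(5 - l\right)$)
$122 \left(v{\left(-5 \right)} + K{\left(\left(-1 + 6\right)^{2} \right)}\right) = 122 \left(- 5 \left(6 - -5\right) + \left(-1 + 6\right)^{2}\right) = 122 \left(- 5 \left(6 + 5\right) + 5^{2}\right) = 122 \left(\left(-5\right) 11 + 25\right) = 122 \left(-55 + 25\right) = 122 \left(-30\right) = -3660$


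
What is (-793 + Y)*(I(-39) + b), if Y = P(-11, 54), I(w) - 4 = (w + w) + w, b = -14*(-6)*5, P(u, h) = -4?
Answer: -244679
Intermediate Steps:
b = 420 (b = 84*5 = 420)
I(w) = 4 + 3*w (I(w) = 4 + ((w + w) + w) = 4 + (2*w + w) = 4 + 3*w)
Y = -4
(-793 + Y)*(I(-39) + b) = (-793 - 4)*((4 + 3*(-39)) + 420) = -797*((4 - 117) + 420) = -797*(-113 + 420) = -797*307 = -244679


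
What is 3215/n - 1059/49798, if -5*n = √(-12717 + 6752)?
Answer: -1059/49798 + 3215*I*√5965/1193 ≈ -0.021266 + 208.14*I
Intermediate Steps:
n = -I*√5965/5 (n = -√(-12717 + 6752)/5 = -I*√5965/5 ≈ -15.447*I)
3215/n - 1059/49798 = 3215/((-I*√5965/5)) - 1059/49798 = 3215*(I*√5965/1193) - 1059*1/49798 = 3215*I*√5965/1193 - 1059/49798 = -1059/49798 + 3215*I*√5965/1193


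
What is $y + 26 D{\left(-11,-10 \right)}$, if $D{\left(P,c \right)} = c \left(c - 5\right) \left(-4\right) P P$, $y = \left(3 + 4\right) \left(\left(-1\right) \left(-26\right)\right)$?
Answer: $-1887418$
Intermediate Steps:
$y = 182$ ($y = 7 \cdot 26 = 182$)
$D{\left(P,c \right)} = c P^{2} \left(20 - 4 c\right)$ ($D{\left(P,c \right)} = c \left(c - 5\right) \left(-4\right) P P = c \left(-5 + c\right) \left(-4\right) P P = c \left(20 - 4 c\right) P P = c P \left(20 - 4 c\right) P = P c \left(20 - 4 c\right) P = c P^{2} \left(20 - 4 c\right)$)
$y + 26 D{\left(-11,-10 \right)} = 182 + 26 \cdot 4 \left(-10\right) \left(-11\right)^{2} \left(5 - -10\right) = 182 + 26 \cdot 4 \left(-10\right) 121 \left(5 + 10\right) = 182 + 26 \cdot 4 \left(-10\right) 121 \cdot 15 = 182 + 26 \left(-72600\right) = 182 - 1887600 = -1887418$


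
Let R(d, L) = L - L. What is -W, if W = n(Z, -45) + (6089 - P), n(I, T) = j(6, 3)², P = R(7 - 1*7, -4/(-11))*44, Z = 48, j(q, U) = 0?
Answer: -6089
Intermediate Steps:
R(d, L) = 0
P = 0 (P = 0*44 = 0)
n(I, T) = 0 (n(I, T) = 0² = 0)
W = 6089 (W = 0 + (6089 - 1*0) = 0 + (6089 + 0) = 0 + 6089 = 6089)
-W = -1*6089 = -6089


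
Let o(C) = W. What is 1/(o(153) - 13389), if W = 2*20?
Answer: -1/13349 ≈ -7.4912e-5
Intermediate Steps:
W = 40
o(C) = 40
1/(o(153) - 13389) = 1/(40 - 13389) = 1/(-13349) = -1/13349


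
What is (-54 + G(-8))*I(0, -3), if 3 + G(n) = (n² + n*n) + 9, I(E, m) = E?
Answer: 0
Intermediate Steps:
G(n) = 6 + 2*n² (G(n) = -3 + ((n² + n*n) + 9) = -3 + ((n² + n²) + 9) = -3 + (2*n² + 9) = -3 + (9 + 2*n²) = 6 + 2*n²)
(-54 + G(-8))*I(0, -3) = (-54 + (6 + 2*(-8)²))*0 = (-54 + (6 + 2*64))*0 = (-54 + (6 + 128))*0 = (-54 + 134)*0 = 80*0 = 0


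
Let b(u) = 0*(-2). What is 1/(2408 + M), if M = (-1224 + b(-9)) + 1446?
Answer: 1/2630 ≈ 0.00038023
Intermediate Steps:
b(u) = 0
M = 222 (M = (-1224 + 0) + 1446 = -1224 + 1446 = 222)
1/(2408 + M) = 1/(2408 + 222) = 1/2630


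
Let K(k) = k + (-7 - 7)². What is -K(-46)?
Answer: -150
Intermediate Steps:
K(k) = 196 + k (K(k) = k + (-14)² = k + 196 = 196 + k)
-K(-46) = -(196 - 46) = -1*150 = -150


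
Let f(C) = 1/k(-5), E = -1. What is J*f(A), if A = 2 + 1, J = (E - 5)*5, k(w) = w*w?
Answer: -6/5 ≈ -1.2000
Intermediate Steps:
k(w) = w**2
J = -30 (J = (-1 - 5)*5 = -6*5 = -30)
A = 3
f(C) = 1/25 (f(C) = 1/((-5)**2) = 1/25)
J*f(A) = -30*1/25 = -6/5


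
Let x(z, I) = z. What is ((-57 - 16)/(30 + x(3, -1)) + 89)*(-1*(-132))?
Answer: 11456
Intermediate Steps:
((-57 - 16)/(30 + x(3, -1)) + 89)*(-1*(-132)) = ((-57 - 16)/(30 + 3) + 89)*(-1*(-132)) = (-73/33 + 89)*132 = (2864/33)*132 = 11456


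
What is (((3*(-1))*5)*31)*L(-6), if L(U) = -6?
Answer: 2790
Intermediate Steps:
(((3*(-1))*5)*31)*L(-6) = (((3*(-1))*5)*31)*(-6) = (-3*5*31)*(-6) = -15*31*(-6) = -465*(-6) = 2790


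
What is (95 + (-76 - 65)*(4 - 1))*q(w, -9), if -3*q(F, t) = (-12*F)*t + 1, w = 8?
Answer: 283720/3 ≈ 94573.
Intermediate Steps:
q(F, t) = -1/3 + 4*F*t (q(F, t) = -((-12*F)*t + 1)/3 = -(-12*F*t + 1)/3 = -(1 - 12*F*t)/3 = -1/3 + 4*F*t)
(95 + (-76 - 65)*(4 - 1))*q(w, -9) = (95 + (-76 - 65)*(4 - 1))*(-1/3 + 4*8*(-9)) = (95 - 141*3)*(-1/3 - 288) = (95 - 423)*(-865/3) = -328*(-865/3) = 283720/3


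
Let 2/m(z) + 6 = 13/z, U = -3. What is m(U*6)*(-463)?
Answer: 16668/121 ≈ 137.75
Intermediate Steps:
m(z) = 2/(-6 + 13/z)
m(U*6)*(-463) = -2*(-3*6)/(-13 + 6*(-3*6))*(-463) = -2*(-18)/(-13 + 6*(-18))*(-463) = -2*(-18)/(-13 - 108)*(-463) = -2*(-18)/(-121)*(-463) = -2*(-18)*(-1/121)*(-463) = -36/121*(-463) = 16668/121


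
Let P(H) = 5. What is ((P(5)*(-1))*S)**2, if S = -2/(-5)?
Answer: 4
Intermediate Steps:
S = 2/5 (S = -2*(-1/5) = 2/5 ≈ 0.40000)
((P(5)*(-1))*S)**2 = ((5*(-1))*(2/5))**2 = (-5*2/5)**2 = (-2)**2 = 4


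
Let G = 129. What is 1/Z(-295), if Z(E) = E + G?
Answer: -1/166 ≈ -0.0060241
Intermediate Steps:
Z(E) = 129 + E (Z(E) = E + 129 = 129 + E)
1/Z(-295) = 1/(129 - 295) = 1/(-166) = -1/166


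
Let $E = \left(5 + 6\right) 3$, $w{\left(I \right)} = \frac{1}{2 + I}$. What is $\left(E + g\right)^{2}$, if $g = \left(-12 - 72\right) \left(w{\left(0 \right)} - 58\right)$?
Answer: $23648769$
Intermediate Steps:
$E = 33$ ($E = 11 \cdot 3 = 33$)
$g = 4830$ ($g = \left(-12 - 72\right) \left(\frac{1}{2 + 0} - 58\right) = - 84 \left(\frac{1}{2} - 58\right) = \left(-84\right) \left(- \frac{115}{2}\right) = 4830$)
$\left(E + g\right)^{2} = \left(33 + 4830\right)^{2} = 4863^{2} = 23648769$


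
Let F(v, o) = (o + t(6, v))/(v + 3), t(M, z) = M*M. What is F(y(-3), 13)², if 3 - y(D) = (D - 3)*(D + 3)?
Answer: 2401/36 ≈ 66.694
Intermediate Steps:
t(M, z) = M²
y(D) = 3 - (-3 + D)*(3 + D) (y(D) = 3 - (D - 3)*(D + 3) = 3 - (-3 + D)*(3 + D))
F(v, o) = (36 + o)/(3 + v) (F(v, o) = (o + 6²)/(v + 3) = (o + 36)/(3 + v) = (36 + o)/(3 + v))
F(y(-3), 13)² = ((36 + 13)/(3 + (12 - 1*(-3)²)))² = (49/(3 + (12 - 1*9)))² = (49/(3 + (12 - 9)))² = (49/(3 + 3))² = (49/6)² = 2401/36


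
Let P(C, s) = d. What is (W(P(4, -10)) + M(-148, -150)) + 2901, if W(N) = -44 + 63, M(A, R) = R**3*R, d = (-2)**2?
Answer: 506252920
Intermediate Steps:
d = 4
M(A, R) = R**4
P(C, s) = 4
W(N) = 19
(W(P(4, -10)) + M(-148, -150)) + 2901 = (19 + (-150)**4) + 2901 = (19 + 506250000) + 2901 = 506250019 + 2901 = 506252920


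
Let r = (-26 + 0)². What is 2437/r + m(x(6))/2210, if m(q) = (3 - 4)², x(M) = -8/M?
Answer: 207171/57460 ≈ 3.6055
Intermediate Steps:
r = 676 (r = (-26)² = 676)
m(q) = 1 (m(q) = (-1)² = 1)
2437/r + m(x(6))/2210 = 2437/676 + 1/2210 = 207171/57460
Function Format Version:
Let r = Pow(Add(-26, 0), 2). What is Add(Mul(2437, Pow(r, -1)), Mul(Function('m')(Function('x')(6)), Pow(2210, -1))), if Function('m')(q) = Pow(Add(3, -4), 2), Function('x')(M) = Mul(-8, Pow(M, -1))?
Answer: Rational(207171, 57460) ≈ 3.6055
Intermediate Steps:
r = 676 (r = Pow(-26, 2) = 676)
Function('m')(q) = 1 (Function('m')(q) = Pow(-1, 2) = 1)
Add(Mul(2437, Pow(r, -1)), Mul(Function('m')(Function('x')(6)), Pow(2210, -1))) = Add(Mul(2437, Pow(676, -1)), Mul(1, Pow(2210, -1))) = Add(Mul(2437, Rational(1, 676)), Mul(1, Rational(1, 2210))) = Add(Rational(2437, 676), Rational(1, 2210)) = Rational(207171, 57460)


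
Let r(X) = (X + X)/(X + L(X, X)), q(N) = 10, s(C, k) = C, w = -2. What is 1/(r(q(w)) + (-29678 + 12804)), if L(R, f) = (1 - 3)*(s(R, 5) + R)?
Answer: -3/50624 ≈ -5.9260e-5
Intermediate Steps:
L(R, f) = -4*R (L(R, f) = (1 - 3)*(R + R) = -4*R)
r(X) = -⅔ (r(X) = (X + X)/(X - 4*X) = (2*X)/((-3*X)) = (2*X)*(-1/(3*X)) = -⅔)
1/(r(q(w)) + (-29678 + 12804)) = 1/(-⅔ + (-29678 + 12804)) = 1/(-⅔ - 16874) = 1/(-50624/3) = -3/50624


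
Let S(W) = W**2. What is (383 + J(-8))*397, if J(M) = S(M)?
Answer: 177459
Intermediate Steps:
J(M) = M**2
(383 + J(-8))*397 = (383 + (-8)**2)*397 = (383 + 64)*397 = 447*397 = 177459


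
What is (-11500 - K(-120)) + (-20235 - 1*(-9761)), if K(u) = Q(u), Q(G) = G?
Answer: -21854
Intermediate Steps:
K(u) = u
(-11500 - K(-120)) + (-20235 - 1*(-9761)) = (-11500 - 1*(-120)) + (-20235 - 1*(-9761)) = (-11500 + 120) + (-20235 + 9761) = -11380 - 10474 = -21854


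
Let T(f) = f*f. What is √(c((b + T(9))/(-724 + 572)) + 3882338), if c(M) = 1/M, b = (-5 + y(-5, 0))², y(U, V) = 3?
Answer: √28049879130/85 ≈ 1970.4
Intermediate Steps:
T(f) = f²
b = 4 (b = (-5 + 3)² = (-2)² = 4)
√(c((b + T(9))/(-724 + 572)) + 3882338) = √(1/((4 + 9²)/(-724 + 572)) + 3882338) = √(1/((4 + 81)/(-152)) + 3882338) = √(1/(85*(-1/152)) + 3882338) = √(1/(-85/152) + 3882338) = √(-152/85 + 3882338) = √(329998578/85) = √28049879130/85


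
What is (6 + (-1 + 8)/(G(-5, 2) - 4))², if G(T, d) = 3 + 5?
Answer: 961/16 ≈ 60.063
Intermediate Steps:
G(T, d) = 8
(6 + (-1 + 8)/(G(-5, 2) - 4))² = (6 + (-1 + 8)/(8 - 4))² = (6 + 7/4)² = (31/4)² = 961/16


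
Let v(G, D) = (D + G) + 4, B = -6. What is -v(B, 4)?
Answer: -2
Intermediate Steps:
v(G, D) = 4 + D + G
-v(B, 4) = -(4 + 4 - 6) = -1*2 = -2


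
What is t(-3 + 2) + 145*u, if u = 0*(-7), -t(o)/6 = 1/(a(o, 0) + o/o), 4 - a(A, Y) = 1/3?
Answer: -9/7 ≈ -1.2857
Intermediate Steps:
a(A, Y) = 11/3 (a(A, Y) = 4 - 1/3 = 4 - 1*⅓ = 4 - ⅓ = 11/3)
t(o) = -9/7 (t(o) = -6/(11/3 + o/o) = -6/(11/3 + 1) = -6/14/3 = -6*3/14 = -9/7)
u = 0
t(-3 + 2) + 145*u = -9/7 + 145*0 = -9/7 + 0 = -9/7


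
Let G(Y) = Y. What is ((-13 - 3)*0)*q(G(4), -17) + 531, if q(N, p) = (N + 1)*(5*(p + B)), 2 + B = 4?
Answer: 531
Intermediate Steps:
B = 2 (B = -2 + 4 = 2)
q(N, p) = (1 + N)*(10 + 5*p) (q(N, p) = (N + 1)*(5*(p + 2)) = (1 + N)*(5*(2 + p)) = (1 + N)*(10 + 5*p))
((-13 - 3)*0)*q(G(4), -17) + 531 = ((-13 - 3)*0)*(10 + 5*(-17) + 10*4 + 5*4*(-17)) + 531 = (-16*0)*(10 - 85 + 40 - 340) + 531 = 0*(-375) + 531 = 0 + 531 = 531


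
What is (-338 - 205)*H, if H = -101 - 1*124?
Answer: 122175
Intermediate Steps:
H = -225 (H = -101 - 124 = -225)
(-338 - 205)*H = (-338 - 205)*(-225) = -543*(-225) = 122175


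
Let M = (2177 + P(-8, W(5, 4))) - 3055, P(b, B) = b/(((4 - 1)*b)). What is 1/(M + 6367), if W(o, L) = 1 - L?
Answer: 3/16468 ≈ 0.00018217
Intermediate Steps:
P(b, B) = ⅓ (P(b, B) = b/((3*b)) = b*(1/(3*b)) = ⅓)
M = -2633/3 (M = (2177 + ⅓) - 3055 = 6532/3 - 3055 = -2633/3 ≈ -877.67)
1/(M + 6367) = 1/(-2633/3 + 6367) = 1/(16468/3) = 3/16468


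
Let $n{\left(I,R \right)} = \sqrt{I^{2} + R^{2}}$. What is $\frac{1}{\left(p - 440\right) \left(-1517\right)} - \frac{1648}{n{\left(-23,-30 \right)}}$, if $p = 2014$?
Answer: $- \frac{1}{2387758} - \frac{1648 \sqrt{1429}}{1429} \approx -43.595$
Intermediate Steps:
$\frac{1}{\left(p - 440\right) \left(-1517\right)} - \frac{1648}{n{\left(-23,-30 \right)}} = \frac{1}{\left(2014 - 440\right) \left(-1517\right)} - \frac{1648}{\sqrt{\left(-23\right)^{2} + \left(-30\right)^{2}}} = \frac{1}{1574} \left(- \frac{1}{1517}\right) - \frac{1648}{\sqrt{529 + 900}} = \frac{1}{1574} \left(- \frac{1}{1517}\right) - \frac{1648}{\sqrt{1429}} = - \frac{1}{2387758} - 1648 \frac{\sqrt{1429}}{1429} = - \frac{1}{2387758} - \frac{1648 \sqrt{1429}}{1429}$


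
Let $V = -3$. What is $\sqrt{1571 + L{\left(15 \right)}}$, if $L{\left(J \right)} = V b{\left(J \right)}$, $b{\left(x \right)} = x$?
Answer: $\sqrt{1526} \approx 39.064$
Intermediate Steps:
$L{\left(J \right)} = - 3 J$
$\sqrt{1571 + L{\left(15 \right)}} = \sqrt{1571 - 45} = \sqrt{1526}$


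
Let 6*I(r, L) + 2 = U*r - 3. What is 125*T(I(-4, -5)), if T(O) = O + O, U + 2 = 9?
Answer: -1375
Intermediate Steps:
U = 7 (U = -2 + 9 = 7)
I(r, L) = -⅚ + 7*r/6 (I(r, L) = -⅓ + (7*r - 3)/6 = -⅓ + (-3 + 7*r)/6 = -⅓ + (-½ + 7*r/6) = -⅚ + 7*r/6)
T(O) = 2*O
125*T(I(-4, -5)) = 125*(2*(-⅚ + (7/6)*(-4))) = 125*(2*(-⅚ - 14/3)) = 125*(2*(-11/2)) = 125*(-11) = -1375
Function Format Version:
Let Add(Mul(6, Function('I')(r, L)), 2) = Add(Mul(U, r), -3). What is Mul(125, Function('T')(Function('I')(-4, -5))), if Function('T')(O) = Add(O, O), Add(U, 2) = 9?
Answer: -1375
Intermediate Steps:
U = 7 (U = Add(-2, 9) = 7)
Function('I')(r, L) = Add(Rational(-5, 6), Mul(Rational(7, 6), r)) (Function('I')(r, L) = Add(Rational(-1, 3), Mul(Rational(1, 6), Add(Mul(7, r), -3))) = Add(Rational(-1, 3), Mul(Rational(1, 6), Add(-3, Mul(7, r)))) = Add(Rational(-1, 3), Add(Rational(-1, 2), Mul(Rational(7, 6), r))) = Add(Rational(-5, 6), Mul(Rational(7, 6), r)))
Function('T')(O) = Mul(2, O)
Mul(125, Function('T')(Function('I')(-4, -5))) = Mul(125, Mul(2, Add(Rational(-5, 6), Mul(Rational(7, 6), -4)))) = Mul(125, Mul(2, Add(Rational(-5, 6), Rational(-14, 3)))) = Mul(125, Mul(2, Rational(-11, 2))) = Mul(125, -11) = -1375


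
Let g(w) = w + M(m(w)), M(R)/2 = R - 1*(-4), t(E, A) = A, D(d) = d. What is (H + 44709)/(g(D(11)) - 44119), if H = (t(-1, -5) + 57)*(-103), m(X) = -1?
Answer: -39353/44102 ≈ -0.89232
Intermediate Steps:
M(R) = 8 + 2*R (M(R) = 2*(R - 1*(-4)) = 2*(R + 4) = 2*(4 + R) = 8 + 2*R)
H = -5356 (H = (-5 + 57)*(-103) = 52*(-103) = -5356)
g(w) = 6 + w (g(w) = w + (8 + 2*(-1)) = w + (8 - 2) = w + 6 = 6 + w)
(H + 44709)/(g(D(11)) - 44119) = (-5356 + 44709)/((6 + 11) - 44119) = 39353/(17 - 44119) = 39353/(-44102) = 39353*(-1/44102) = -39353/44102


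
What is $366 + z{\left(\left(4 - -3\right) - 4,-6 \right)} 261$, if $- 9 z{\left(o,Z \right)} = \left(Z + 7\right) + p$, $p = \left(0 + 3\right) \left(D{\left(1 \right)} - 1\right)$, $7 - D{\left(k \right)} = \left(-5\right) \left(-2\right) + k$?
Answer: $772$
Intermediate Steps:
$D{\left(k \right)} = -3 - k$ ($D{\left(k \right)} = 7 - \left(\left(-5\right) \left(-2\right) + k\right) = 7 - \left(10 + k\right) = -3 - k$)
$p = -15$ ($p = \left(0 + 3\right) \left(\left(-3 - 1\right) - 1\right) = 3 \left(\left(-3 - 1\right) - 1\right) = 3 \left(-4 - 1\right) = 3 \left(-5\right) = -15$)
$z{\left(o,Z \right)} = \frac{8}{9} - \frac{Z}{9}$ ($z{\left(o,Z \right)} = - \frac{\left(Z + 7\right) - 15}{9} = - \frac{\left(7 + Z\right) - 15}{9} = - \frac{-8 + Z}{9} = \frac{8}{9} - \frac{Z}{9}$)
$366 + z{\left(\left(4 - -3\right) - 4,-6 \right)} 261 = 366 + \left(\frac{8}{9} - - \frac{2}{3}\right) 261 = 366 + \left(\frac{8}{9} + \frac{2}{3}\right) 261 = 366 + \frac{14}{9} \cdot 261 = 366 + 406 = 772$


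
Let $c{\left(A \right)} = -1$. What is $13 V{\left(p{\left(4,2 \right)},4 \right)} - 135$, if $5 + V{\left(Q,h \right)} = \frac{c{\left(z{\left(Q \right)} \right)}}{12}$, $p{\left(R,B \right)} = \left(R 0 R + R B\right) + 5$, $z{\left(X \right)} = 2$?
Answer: $- \frac{2413}{12} \approx -201.08$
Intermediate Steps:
$p{\left(R,B \right)} = 5 + B R$ ($p{\left(R,B \right)} = \left(0 R + B R\right) + 5 = \left(0 + B R\right) + 5 = B R + 5 = 5 + B R$)
$V{\left(Q,h \right)} = - \frac{61}{12}$ ($V{\left(Q,h \right)} = -5 - \frac{1}{12} = - \frac{61}{12}$)
$13 V{\left(p{\left(4,2 \right)},4 \right)} - 135 = 13 \left(- \frac{61}{12}\right) - 135 = - \frac{793}{12} - 135 = - \frac{2413}{12}$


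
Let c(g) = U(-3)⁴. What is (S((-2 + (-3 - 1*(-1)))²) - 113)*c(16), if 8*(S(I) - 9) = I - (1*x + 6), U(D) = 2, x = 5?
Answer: -1654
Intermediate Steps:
c(g) = 16 (c(g) = 2⁴ = 16)
S(I) = 61/8 + I/8 (S(I) = 9 + (I - (1*5 + 6))/8 = 9 + (I - (5 + 6))/8 = 9 + (I - 1*11)/8 = 9 + (I - 11)/8 = 9 + (-11 + I)/8 = 9 + (-11/8 + I/8) = 61/8 + I/8)
(S((-2 + (-3 - 1*(-1)))²) - 113)*c(16) = ((61/8 + (-2 + (-3 - 1*(-1)))²/8) - 113)*16 = ((61/8 + (-2 + (-3 + 1))²/8) - 113)*16 = ((61/8 + (-2 - 2)²/8) - 113)*16 = ((61/8 + (⅛)*(-4)²) - 113)*16 = ((61/8 + (⅛)*16) - 113)*16 = ((61/8 + 2) - 113)*16 = (77/8 - 113)*16 = -827/8*16 = -1654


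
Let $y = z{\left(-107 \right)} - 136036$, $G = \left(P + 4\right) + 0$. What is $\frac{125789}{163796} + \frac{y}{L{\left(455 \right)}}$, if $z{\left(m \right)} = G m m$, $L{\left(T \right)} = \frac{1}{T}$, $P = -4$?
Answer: $- \frac{10138379332691}{163796} \approx -6.1896 \cdot 10^{7}$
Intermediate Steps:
$G = 0$ ($G = \left(-4 + 4\right) + 0 = 0 + 0 = 0$)
$z{\left(m \right)} = 0$ ($z{\left(m \right)} = 0 m m = 0 m = 0$)
$y = -136036$ ($y = 0 - 136036 = -136036$)
$\frac{125789}{163796} + \frac{y}{L{\left(455 \right)}} = \frac{125789}{163796} - \frac{136036}{\frac{1}{455}} = 125789 \cdot \frac{1}{163796} - 136036 \frac{1}{\frac{1}{455}} = \frac{125789}{163796} - 61896380 = - \frac{10138379332691}{163796}$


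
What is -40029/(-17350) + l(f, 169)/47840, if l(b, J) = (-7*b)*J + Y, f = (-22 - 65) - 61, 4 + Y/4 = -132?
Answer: 123581409/20750600 ≈ 5.9556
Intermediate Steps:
Y = -544 (Y = -16 + 4*(-132) = -16 - 528 = -544)
f = -148 (f = -87 - 61 = -148)
l(b, J) = -544 - 7*J*b (l(b, J) = (-7*b)*J - 544 = -7*J*b - 544 = -544 - 7*J*b)
-40029/(-17350) + l(f, 169)/47840 = -40029/(-17350) + (-544 - 7*169*(-148))/47840 = -40029*(-1/17350) + (-544 + 175084)*(1/47840) = 40029/17350 + 174540*(1/47840) = 40029/17350 + 8727/2392 = 123581409/20750600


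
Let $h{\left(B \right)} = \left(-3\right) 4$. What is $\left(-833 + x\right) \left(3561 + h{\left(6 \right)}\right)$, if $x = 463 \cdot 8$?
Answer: $10189179$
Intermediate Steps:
$h{\left(B \right)} = -12$
$x = 3704$
$\left(-833 + x\right) \left(3561 + h{\left(6 \right)}\right) = \left(-833 + 3704\right) \left(3561 - 12\right) = 2871 \cdot 3549 = 10189179$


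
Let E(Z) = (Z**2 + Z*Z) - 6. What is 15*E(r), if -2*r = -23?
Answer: 7755/2 ≈ 3877.5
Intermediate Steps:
r = 23/2 (r = -1/2*(-23) = 23/2 ≈ 11.500)
E(Z) = -6 + 2*Z**2 (E(Z) = (Z**2 + Z**2) - 6 = 2*Z**2 - 6 = -6 + 2*Z**2)
15*E(r) = 15*(-6 + 2*(23/2)**2) = 15*(-6 + 2*(529/4)) = 15*(-6 + 529/2) = 15*(517/2) = 7755/2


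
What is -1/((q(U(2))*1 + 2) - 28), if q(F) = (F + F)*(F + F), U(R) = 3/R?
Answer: 1/17 ≈ 0.058824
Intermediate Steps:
q(F) = 4*F² (q(F) = (2*F)*(2*F) = 4*F²)
-1/((q(U(2))*1 + 2) - 28) = -1/(((4*(3/2)²)*1 + 2) - 28) = -1/(((4*(9/4))*1 + 2) - 28) = -1/((9*1 + 2) - 28) = -1/((9 + 2) - 28) = -1/(11 - 28) = -1/(-17) = -1*(-1/17) = 1/17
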